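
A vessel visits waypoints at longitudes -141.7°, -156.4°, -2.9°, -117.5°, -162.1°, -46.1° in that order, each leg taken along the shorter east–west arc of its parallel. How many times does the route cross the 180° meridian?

Leg 1: -141.7° → -156.4°, shortest Δλ = -14.7° (west) — does not cross 180°.
Leg 2: -156.4° → -2.9°, shortest Δλ = 153.5° (east) — does not cross 180°.
Leg 3: -2.9° → -117.5°, shortest Δλ = -114.6° (west) — does not cross 180°.
Leg 4: -117.5° → -162.1°, shortest Δλ = -44.6° (west) — does not cross 180°.
Leg 5: -162.1° → -46.1°, shortest Δλ = 116.0° (east) — does not cross 180°.
Total crossings: 0.

0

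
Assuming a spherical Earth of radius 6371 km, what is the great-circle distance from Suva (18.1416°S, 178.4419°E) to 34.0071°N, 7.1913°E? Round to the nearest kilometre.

Δλ = 7.1913 − 178.4419 = -171.2506°.
Δφ = 34.0071 − -18.1416 = 52.1487°.
a = sin²(Δφ/2) + cos φ₁ · cos φ₂ · sin²(Δλ/2) = 0.976370.
c = 2·atan2(√a, √(1−a)) = 2.83292 rad → d = 6371·c ≈ 18048.56 km.

18049 km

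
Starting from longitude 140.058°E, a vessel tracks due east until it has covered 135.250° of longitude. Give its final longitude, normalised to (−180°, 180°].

Start at +140.058°; shift +135.250° → +275.308°.
+275.308° lies outside (−180°, 180°]; subtract 360° → -84.692°.

84.692°W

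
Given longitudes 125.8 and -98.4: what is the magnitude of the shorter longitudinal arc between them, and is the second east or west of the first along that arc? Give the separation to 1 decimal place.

Raw difference: -98.4 − 125.8 = -224.2°.
Normalise into (−180°, 180°]: -224.2° + 360° = 135.8°.
Positive ⇒ the second point lies to the east; separation 135.8°.

135.8° east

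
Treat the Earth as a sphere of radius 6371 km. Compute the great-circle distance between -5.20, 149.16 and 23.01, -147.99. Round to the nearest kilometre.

7504 km

Δλ = -147.99 − 149.16 = -297.15°; wrapped into (−180°, 180°]: 62.85°.
Δφ = 23.01 − -5.20 = 28.21°.
a = sin²(Δφ/2) + cos φ₁ · cos φ₂ · sin²(Δλ/2) = 0.308571.
c = 2·atan2(√a, √(1−a)) = 1.17791 rad → d = 6371·c ≈ 7504.45 km.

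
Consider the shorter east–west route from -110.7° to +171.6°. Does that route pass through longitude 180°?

Naïve |171.6 − -110.7| = 282.3° > 180°, so the shorter arc goes the other way round — across 180°.
Signed shortest Δλ = ((171.6 − -110.7 + 180) mod 360) − 180 = -77.7°.
Going west by 77.7° from -110.7° passes through 180° before reaching +171.6°.

Yes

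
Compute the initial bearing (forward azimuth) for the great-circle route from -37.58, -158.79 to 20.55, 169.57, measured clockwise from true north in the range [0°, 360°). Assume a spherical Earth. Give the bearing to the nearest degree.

327°

Δλ = 169.57 − -158.79 = 328.36°; wrapped into (−180°, 180°]: -31.64°.
θ = atan2( sin Δλ · cos φ₂ , cos φ₁ · sin φ₂ − sin φ₁ · cos φ₂ · cos Δλ )
  = atan2(-0.49120, 0.76437) = -32.726° → normalised to [0°, 360°): 327.274°.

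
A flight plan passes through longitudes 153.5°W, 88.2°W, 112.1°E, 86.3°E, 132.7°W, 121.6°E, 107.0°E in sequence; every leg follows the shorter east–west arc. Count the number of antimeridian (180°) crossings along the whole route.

3

Leg 1: -153.5° → -88.2°, shortest Δλ = 65.3° (east) — does not cross 180°.
Leg 2: -88.2° → +112.1°, shortest Δλ = -159.7° (west) — crosses 180°.
Leg 3: +112.1° → +86.3°, shortest Δλ = -25.8° (west) — does not cross 180°.
Leg 4: +86.3° → -132.7°, shortest Δλ = 141.0° (east) — crosses 180°.
Leg 5: -132.7° → +121.6°, shortest Δλ = -105.7° (west) — crosses 180°.
Leg 6: +121.6° → +107.0°, shortest Δλ = -14.6° (west) — does not cross 180°.
Total crossings: 3.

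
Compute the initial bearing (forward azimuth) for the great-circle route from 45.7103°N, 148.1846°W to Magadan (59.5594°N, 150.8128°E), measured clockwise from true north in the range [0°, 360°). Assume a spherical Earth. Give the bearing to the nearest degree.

314°

Δλ = 150.8128 − -148.1846 = 298.9974°; wrapped into (−180°, 180°]: -61.0026°.
θ = atan2( sin Δλ · cos φ₂ , cos φ₁ · sin φ₂ − sin φ₁ · cos φ₂ · cos Δλ )
  = atan2(-0.44313, 0.42622) = -46.114° → normalised to [0°, 360°): 313.886°.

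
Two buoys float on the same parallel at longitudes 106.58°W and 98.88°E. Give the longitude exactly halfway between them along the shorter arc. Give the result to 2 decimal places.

176.15°E

Signed shortest Δλ from -106.58° to +98.88° is -154.54°.
Midpoint longitude = -106.58° + (-154.54°)/2 = -106.58° − 77.27° = -183.85°.
Normalise into (−180°, 180°]: +176.15°.
(The naïve average (-106.58 + +98.88)/2 = -3.85° is on the wrong side of the globe.)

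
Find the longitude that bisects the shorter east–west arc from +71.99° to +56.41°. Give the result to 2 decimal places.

Signed shortest Δλ from +71.99° to +56.41° is -15.58°.
Midpoint longitude = +71.99° + (-15.58°)/2 = +71.99° − 7.79° = +64.20°.

+64.20°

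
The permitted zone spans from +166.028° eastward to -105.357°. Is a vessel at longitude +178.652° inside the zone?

Yes

Band width going east from +166.028° to -105.357°: ((-105.357 − 166.028) mod 360) = 88.615°.
Offset of +178.652° east of the west edge: ((178.652 − 166.028) mod 360) = 12.624°.
12.624° ≤ 88.615° ⇒ inside.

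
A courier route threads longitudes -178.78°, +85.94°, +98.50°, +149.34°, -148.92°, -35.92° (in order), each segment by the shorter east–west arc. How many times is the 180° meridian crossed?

2

Leg 1: -178.78° → +85.94°, shortest Δλ = -95.28° (west) — crosses 180°.
Leg 2: +85.94° → +98.50°, shortest Δλ = 12.56° (east) — does not cross 180°.
Leg 3: +98.50° → +149.34°, shortest Δλ = 50.84° (east) — does not cross 180°.
Leg 4: +149.34° → -148.92°, shortest Δλ = 61.74° (east) — crosses 180°.
Leg 5: -148.92° → -35.92°, shortest Δλ = 113.0° (east) — does not cross 180°.
Total crossings: 2.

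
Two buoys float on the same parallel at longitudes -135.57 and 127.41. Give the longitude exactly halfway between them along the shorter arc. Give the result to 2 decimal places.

Signed shortest Δλ from -135.57° to +127.41° is -97.02°.
Midpoint longitude = -135.57° + (-97.02°)/2 = -135.57° − 48.51° = -184.08°.
Normalise into (−180°, 180°]: +175.92°.
(The naïve average (-135.57 + +127.41)/2 = -4.08° is on the wrong side of the globe.)

+175.92°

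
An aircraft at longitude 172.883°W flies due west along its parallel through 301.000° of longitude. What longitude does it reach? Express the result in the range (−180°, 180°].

113.883°W

Start at -172.883°; shift −301.000° → -473.883°.
-473.883° lies outside (−180°, 180°]; add 360° → -113.883°.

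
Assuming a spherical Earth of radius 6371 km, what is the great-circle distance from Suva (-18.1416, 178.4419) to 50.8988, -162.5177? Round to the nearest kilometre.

7899 km

Δλ = -162.5177 − 178.4419 = -340.9596°; wrapped into (−180°, 180°]: 19.0404°.
Δφ = 50.8988 − -18.1416 = 69.0404°.
a = sin²(Δφ/2) + cos φ₁ · cos φ₂ · sin²(Δλ/2) = 0.337541.
c = 2·atan2(√a, √(1−a)) = 1.23987 rad → d = 6371·c ≈ 7899.21 km.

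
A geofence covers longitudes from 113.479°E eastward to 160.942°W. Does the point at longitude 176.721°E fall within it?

Band width going east from +113.479° to -160.942°: ((-160.942 − 113.479) mod 360) = 85.579°.
Offset of +176.721° east of the west edge: ((176.721 − 113.479) mod 360) = 63.242°.
63.242° ≤ 85.579° ⇒ inside.

Yes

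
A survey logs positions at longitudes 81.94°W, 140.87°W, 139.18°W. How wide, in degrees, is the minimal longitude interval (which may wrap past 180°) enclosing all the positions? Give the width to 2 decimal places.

58.93°

Sort the longitudes: -140.87°, -139.18°, -81.94°.
Eastward gaps between consecutive values (wrapping around): 1.69°, 57.24°, 301.07°.
Largest gap = 301.07° ⇒ minimal covering band is its complement: 360° − 301.07° = 58.93°.
Band runs from -140.87° eastward to -81.94°.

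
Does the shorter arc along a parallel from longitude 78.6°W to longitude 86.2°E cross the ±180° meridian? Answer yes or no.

No

Signed shortest Δλ = ((86.2 − -78.6 + 180) mod 360) − 180 = 164.8°.
Going east by 164.8° from -78.6° reaches +86.2° without touching 180°.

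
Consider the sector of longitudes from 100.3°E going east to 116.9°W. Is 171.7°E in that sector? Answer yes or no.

Yes

Band width going east from +100.3° to -116.9°: ((-116.9 − 100.3) mod 360) = 142.8°.
Offset of +171.7° east of the west edge: ((171.7 − 100.3) mod 360) = 71.4°.
71.4° ≤ 142.8° ⇒ inside.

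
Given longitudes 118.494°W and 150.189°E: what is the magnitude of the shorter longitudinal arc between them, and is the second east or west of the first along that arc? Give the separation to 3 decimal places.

Raw difference: 150.189 − -118.494 = 268.683°.
Normalise into (−180°, 180°]: 268.683° − 360° = -91.317°.
Negative ⇒ the second point lies to the west; separation 91.317°.

91.317° west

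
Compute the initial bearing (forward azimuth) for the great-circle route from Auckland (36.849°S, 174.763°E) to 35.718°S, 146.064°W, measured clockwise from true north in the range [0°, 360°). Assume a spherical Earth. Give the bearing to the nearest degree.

100°

Δλ = -146.064 − 174.763 = -320.827°; wrapped into (−180°, 180°]: 39.173°.
θ = atan2( sin Δλ · cos φ₂ , cos φ₁ · sin φ₂ − sin φ₁ · cos φ₂ · cos Δλ )
  = atan2(0.51285, -0.08970) = 99.921° → normalised to [0°, 360°): 99.921°.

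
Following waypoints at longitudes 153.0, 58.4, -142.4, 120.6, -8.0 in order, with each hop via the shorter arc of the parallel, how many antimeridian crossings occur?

2

Leg 1: +153.0° → +58.4°, shortest Δλ = -94.6° (west) — does not cross 180°.
Leg 2: +58.4° → -142.4°, shortest Δλ = 159.2° (east) — crosses 180°.
Leg 3: -142.4° → +120.6°, shortest Δλ = -97.0° (west) — crosses 180°.
Leg 4: +120.6° → -8.0°, shortest Δλ = -128.6° (west) — does not cross 180°.
Total crossings: 2.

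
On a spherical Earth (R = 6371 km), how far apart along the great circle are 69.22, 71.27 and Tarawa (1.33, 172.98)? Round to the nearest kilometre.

Δλ = 172.98 − 71.27 = 101.71°.
Δφ = 1.33 − 69.22 = -67.89°.
a = sin²(Δφ/2) + cos φ₁ · cos φ₂ · sin²(Δλ/2) = 0.525143.
c = 2·atan2(√a, √(1−a)) = 1.62110 rad → d = 6371·c ≈ 10328.05 km.

10328 km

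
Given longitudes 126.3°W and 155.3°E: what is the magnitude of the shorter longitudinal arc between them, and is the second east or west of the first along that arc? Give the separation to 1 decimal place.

78.4° west

Raw difference: 155.3 − -126.3 = 281.6°.
Normalise into (−180°, 180°]: 281.6° − 360° = -78.4°.
Negative ⇒ the second point lies to the west; separation 78.4°.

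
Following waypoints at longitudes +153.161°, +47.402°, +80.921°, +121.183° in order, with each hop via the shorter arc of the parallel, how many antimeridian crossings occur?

0

Leg 1: +153.161° → +47.402°, shortest Δλ = -105.759° (west) — does not cross 180°.
Leg 2: +47.402° → +80.921°, shortest Δλ = 33.519° (east) — does not cross 180°.
Leg 3: +80.921° → +121.183°, shortest Δλ = 40.262° (east) — does not cross 180°.
Total crossings: 0.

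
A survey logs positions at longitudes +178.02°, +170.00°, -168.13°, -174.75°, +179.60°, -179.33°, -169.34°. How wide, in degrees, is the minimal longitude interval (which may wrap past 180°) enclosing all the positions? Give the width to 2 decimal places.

21.87°

Sort the longitudes: -179.33°, -174.75°, -169.34°, -168.13°, +170.00°, +178.02°, +179.60°.
Eastward gaps between consecutive values (wrapping around): 4.58°, 5.41°, 1.21°, 338.13°, 8.02°, 1.58°, 1.07°.
Largest gap = 338.13° ⇒ minimal covering band is its complement: 360° − 338.13° = 21.87°.
Band runs from +170.00° eastward to -168.13°, crossing the antimeridian.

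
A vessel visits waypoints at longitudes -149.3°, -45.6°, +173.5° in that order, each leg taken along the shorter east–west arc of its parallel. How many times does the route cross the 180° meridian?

Leg 1: -149.3° → -45.6°, shortest Δλ = 103.7° (east) — does not cross 180°.
Leg 2: -45.6° → +173.5°, shortest Δλ = -140.9° (west) — crosses 180°.
Total crossings: 1.

1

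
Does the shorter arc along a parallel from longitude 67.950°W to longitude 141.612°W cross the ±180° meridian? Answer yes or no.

Signed shortest Δλ = ((-141.612 − -67.950 + 180) mod 360) − 180 = -73.662°.
Going west by 73.662° from -67.950° reaches -141.612° without touching 180°.

No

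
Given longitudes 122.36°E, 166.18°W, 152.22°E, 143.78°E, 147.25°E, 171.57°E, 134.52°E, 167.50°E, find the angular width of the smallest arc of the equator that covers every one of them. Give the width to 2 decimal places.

Sort the longitudes: -166.18°, +122.36°, +134.52°, +143.78°, +147.25°, +152.22°, +167.50°, +171.57°.
Eastward gaps between consecutive values (wrapping around): 288.54°, 12.16°, 9.26°, 3.47°, 4.97°, 15.28°, 4.07°, 22.25°.
Largest gap = 288.54° ⇒ minimal covering band is its complement: 360° − 288.54° = 71.46°.
Band runs from +122.36° eastward to -166.18°, crossing the antimeridian.

71.46°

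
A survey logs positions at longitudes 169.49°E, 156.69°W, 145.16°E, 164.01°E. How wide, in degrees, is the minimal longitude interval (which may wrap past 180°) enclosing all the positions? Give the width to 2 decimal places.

Sort the longitudes: -156.69°, +145.16°, +164.01°, +169.49°.
Eastward gaps between consecutive values (wrapping around): 301.85°, 18.85°, 5.48°, 33.82°.
Largest gap = 301.85° ⇒ minimal covering band is its complement: 360° − 301.85° = 58.15°.
Band runs from +145.16° eastward to -156.69°, crossing the antimeridian.

58.15°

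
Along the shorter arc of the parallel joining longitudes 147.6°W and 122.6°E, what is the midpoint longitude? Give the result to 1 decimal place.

Signed shortest Δλ from -147.6° to +122.6° is -89.8°.
Midpoint longitude = -147.6° + (-89.8°)/2 = -147.6° − 44.9° = -192.5°.
Normalise into (−180°, 180°]: +167.5°.
(The naïve average (-147.6 + +122.6)/2 = -12.5° is on the wrong side of the globe.)

167.5°E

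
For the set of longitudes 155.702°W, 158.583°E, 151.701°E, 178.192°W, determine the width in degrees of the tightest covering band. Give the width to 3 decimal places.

Sort the longitudes: -178.192°, -155.702°, +151.701°, +158.583°.
Eastward gaps between consecutive values (wrapping around): 22.490°, 307.403°, 6.882°, 23.225°.
Largest gap = 307.403° ⇒ minimal covering band is its complement: 360° − 307.403° = 52.597°.
Band runs from +151.701° eastward to -155.702°, crossing the antimeridian.

52.597°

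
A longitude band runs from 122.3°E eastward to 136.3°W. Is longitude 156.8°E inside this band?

Band width going east from +122.3° to -136.3°: ((-136.3 − 122.3) mod 360) = 101.4°.
Offset of +156.8° east of the west edge: ((156.8 − 122.3) mod 360) = 34.5°.
34.5° ≤ 101.4° ⇒ inside.

Yes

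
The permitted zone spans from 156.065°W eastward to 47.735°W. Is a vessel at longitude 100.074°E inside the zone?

No

Band width going east from -156.065° to -47.735°: ((-47.735 − -156.065) mod 360) = 108.330°.
Offset of +100.074° east of the west edge: ((100.074 − -156.065) mod 360) = 256.139°.
256.139° > 108.330° ⇒ outside.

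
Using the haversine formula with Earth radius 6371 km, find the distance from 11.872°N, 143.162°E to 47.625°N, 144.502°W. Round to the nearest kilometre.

Δλ = -144.502 − 143.162 = -287.664°; wrapped into (−180°, 180°]: 72.336°.
Δφ = 47.625 − 11.872 = 35.753°.
a = sin²(Δφ/2) + cos φ₁ · cos φ₂ · sin²(Δλ/2) = 0.323943.
c = 2·atan2(√a, √(1−a)) = 1.21097 rad → d = 6371·c ≈ 7715.07 km.

7715 km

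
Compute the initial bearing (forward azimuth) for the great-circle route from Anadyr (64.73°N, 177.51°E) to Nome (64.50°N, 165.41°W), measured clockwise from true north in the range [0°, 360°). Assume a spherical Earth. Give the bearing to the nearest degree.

Δλ = -165.41 − 177.51 = -342.92°; wrapped into (−180°, 180°]: 17.08°.
θ = atan2( sin Δλ · cos φ₂ , cos φ₁ · sin φ₂ − sin φ₁ · cos φ₂ · cos Δλ )
  = atan2(0.12644, 0.01316) = 84.060° → normalised to [0°, 360°): 84.060°.

84°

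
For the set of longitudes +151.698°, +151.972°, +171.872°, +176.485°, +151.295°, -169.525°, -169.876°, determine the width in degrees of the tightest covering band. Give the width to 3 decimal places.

Sort the longitudes: -169.876°, -169.525°, +151.295°, +151.698°, +151.972°, +171.872°, +176.485°.
Eastward gaps between consecutive values (wrapping around): 0.351°, 320.820°, 0.403°, 0.274°, 19.900°, 4.613°, 13.639°.
Largest gap = 320.820° ⇒ minimal covering band is its complement: 360° − 320.820° = 39.180°.
Band runs from +151.295° eastward to -169.525°, crossing the antimeridian.

39.180°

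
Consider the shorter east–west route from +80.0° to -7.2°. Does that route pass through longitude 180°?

Signed shortest Δλ = ((-7.2 − 80.0 + 180) mod 360) − 180 = -87.2°.
Going west by 87.2° from +80.0° reaches -7.2° without touching 180°.

No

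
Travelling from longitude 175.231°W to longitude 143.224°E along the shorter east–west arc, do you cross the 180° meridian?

Yes

Naïve |143.224 − -175.231| = 318.455° > 180°, so the shorter arc goes the other way round — across 180°.
Signed shortest Δλ = ((143.224 − -175.231 + 180) mod 360) − 180 = -41.545°.
Going west by 41.545° from -175.231° passes through 180° before reaching +143.224°.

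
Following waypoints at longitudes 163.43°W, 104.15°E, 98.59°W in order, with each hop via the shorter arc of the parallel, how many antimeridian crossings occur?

2

Leg 1: -163.43° → +104.15°, shortest Δλ = -92.42° (west) — crosses 180°.
Leg 2: +104.15° → -98.59°, shortest Δλ = 157.26° (east) — crosses 180°.
Total crossings: 2.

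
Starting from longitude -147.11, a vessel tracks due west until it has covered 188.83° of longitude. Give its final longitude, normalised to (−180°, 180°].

+24.06°

Start at -147.11°; shift −188.83° → -335.94°.
-335.94° lies outside (−180°, 180°]; add 360° → +24.06°.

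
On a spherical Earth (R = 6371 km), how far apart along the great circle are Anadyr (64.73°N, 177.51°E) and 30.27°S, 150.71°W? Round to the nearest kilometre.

Δλ = -150.71 − 177.51 = -328.22°; wrapped into (−180°, 180°]: 31.78°.
Δφ = -30.27 − 64.73 = -95.00°.
a = sin²(Δφ/2) + cos φ₁ · cos φ₂ · sin²(Δλ/2) = 0.571215.
c = 2·atan2(√a, √(1−a)) = 1.71371 rad → d = 6371·c ≈ 10918.06 km.

10918 km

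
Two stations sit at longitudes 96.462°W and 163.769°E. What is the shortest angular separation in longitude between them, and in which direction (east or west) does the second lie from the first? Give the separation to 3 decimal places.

99.769° west

Raw difference: 163.769 − -96.462 = 260.231°.
Normalise into (−180°, 180°]: 260.231° − 360° = -99.769°.
Negative ⇒ the second point lies to the west; separation 99.769°.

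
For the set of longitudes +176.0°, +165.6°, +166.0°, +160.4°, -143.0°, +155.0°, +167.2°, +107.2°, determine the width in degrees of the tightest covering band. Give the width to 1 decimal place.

Sort the longitudes: -143.0°, +107.2°, +155.0°, +160.4°, +165.6°, +166.0°, +167.2°, +176.0°.
Eastward gaps between consecutive values (wrapping around): 250.2°, 47.8°, 5.4°, 5.2°, 0.4°, 1.2°, 8.8°, 41.0°.
Largest gap = 250.2° ⇒ minimal covering band is its complement: 360° − 250.2° = 109.8°.
Band runs from +107.2° eastward to -143.0°, crossing the antimeridian.

109.8°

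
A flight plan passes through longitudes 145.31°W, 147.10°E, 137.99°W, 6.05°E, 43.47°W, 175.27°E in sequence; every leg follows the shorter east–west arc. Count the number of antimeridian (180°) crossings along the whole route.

Leg 1: -145.31° → +147.10°, shortest Δλ = -67.59° (west) — crosses 180°.
Leg 2: +147.10° → -137.99°, shortest Δλ = 74.91° (east) — crosses 180°.
Leg 3: -137.99° → +6.05°, shortest Δλ = 144.04° (east) — does not cross 180°.
Leg 4: +6.05° → -43.47°, shortest Δλ = -49.52° (west) — does not cross 180°.
Leg 5: -43.47° → +175.27°, shortest Δλ = -141.26° (west) — crosses 180°.
Total crossings: 3.

3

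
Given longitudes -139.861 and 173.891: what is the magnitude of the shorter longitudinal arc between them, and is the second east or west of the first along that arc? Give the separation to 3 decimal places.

46.248° west

Raw difference: 173.891 − -139.861 = 313.752°.
Normalise into (−180°, 180°]: 313.752° − 360° = -46.248°.
Negative ⇒ the second point lies to the west; separation 46.248°.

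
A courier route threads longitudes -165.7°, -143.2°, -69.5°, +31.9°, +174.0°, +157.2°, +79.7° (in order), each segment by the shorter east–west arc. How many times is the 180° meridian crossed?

Leg 1: -165.7° → -143.2°, shortest Δλ = 22.5° (east) — does not cross 180°.
Leg 2: -143.2° → -69.5°, shortest Δλ = 73.7° (east) — does not cross 180°.
Leg 3: -69.5° → +31.9°, shortest Δλ = 101.4° (east) — does not cross 180°.
Leg 4: +31.9° → +174.0°, shortest Δλ = 142.1° (east) — does not cross 180°.
Leg 5: +174.0° → +157.2°, shortest Δλ = -16.8° (west) — does not cross 180°.
Leg 6: +157.2° → +79.7°, shortest Δλ = -77.5° (west) — does not cross 180°.
Total crossings: 0.

0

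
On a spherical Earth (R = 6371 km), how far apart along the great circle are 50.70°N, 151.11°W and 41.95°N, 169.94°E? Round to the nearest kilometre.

Δλ = 169.94 − -151.11 = 321.05°; wrapped into (−180°, 180°]: -38.95°.
Δφ = 41.95 − 50.70 = -8.75°.
a = sin²(Δφ/2) + cos φ₁ · cos φ₂ · sin²(Δλ/2) = 0.058179.
c = 2·atan2(√a, √(1−a)) = 0.48721 rad → d = 6371·c ≈ 3104.03 km.

3104 km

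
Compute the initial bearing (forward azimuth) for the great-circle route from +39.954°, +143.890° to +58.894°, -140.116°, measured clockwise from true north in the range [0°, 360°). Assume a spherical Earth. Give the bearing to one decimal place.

41.0°

Δλ = -140.116 − 143.890 = -284.006°; wrapped into (−180°, 180°]: 75.994°.
θ = atan2( sin Δλ · cos φ₂ , cos φ₁ · sin φ₂ − sin φ₁ · cos φ₂ · cos Δλ )
  = atan2(0.50126, 0.57604) = 41.029° → normalised to [0°, 360°): 41.029°.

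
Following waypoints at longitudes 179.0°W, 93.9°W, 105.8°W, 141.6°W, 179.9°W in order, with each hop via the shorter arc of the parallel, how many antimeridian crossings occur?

Leg 1: -179.0° → -93.9°, shortest Δλ = 85.1° (east) — does not cross 180°.
Leg 2: -93.9° → -105.8°, shortest Δλ = -11.9° (west) — does not cross 180°.
Leg 3: -105.8° → -141.6°, shortest Δλ = -35.8° (west) — does not cross 180°.
Leg 4: -141.6° → -179.9°, shortest Δλ = -38.3° (west) — does not cross 180°.
Total crossings: 0.

0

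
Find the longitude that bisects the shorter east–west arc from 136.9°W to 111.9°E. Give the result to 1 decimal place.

Signed shortest Δλ from -136.9° to +111.9° is -111.2°.
Midpoint longitude = -136.9° + (-111.2°)/2 = -136.9° − 55.6° = -192.5°.
Normalise into (−180°, 180°]: +167.5°.
(The naïve average (-136.9 + +111.9)/2 = -12.5° is on the wrong side of the globe.)

167.5°E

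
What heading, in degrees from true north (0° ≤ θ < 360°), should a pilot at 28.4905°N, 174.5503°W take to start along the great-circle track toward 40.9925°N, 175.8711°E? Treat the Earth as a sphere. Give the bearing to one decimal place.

330.4°

Δλ = 175.8711 − -174.5503 = 350.4214°; wrapped into (−180°, 180°]: -9.5786°.
θ = atan2( sin Δλ · cos φ₂ , cos φ₁ · sin φ₂ − sin φ₁ · cos φ₂ · cos Δλ )
  = atan2(-0.12560, 0.22149) = -29.556° → normalised to [0°, 360°): 330.444°.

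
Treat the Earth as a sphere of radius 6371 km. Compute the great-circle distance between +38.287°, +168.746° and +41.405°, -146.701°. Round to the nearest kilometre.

3777 km

Δλ = -146.701 − 168.746 = -315.447°; wrapped into (−180°, 180°]: 44.553°.
Δφ = 41.405 − 38.287 = 3.118°.
a = sin²(Δφ/2) + cos φ₁ · cos φ₂ · sin²(Δλ/2) = 0.085340.
c = 2·atan2(√a, √(1−a)) = 0.59291 rad → d = 6371·c ≈ 3777.41 km.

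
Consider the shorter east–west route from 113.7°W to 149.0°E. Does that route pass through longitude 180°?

Naïve |149.0 − -113.7| = 262.7° > 180°, so the shorter arc goes the other way round — across 180°.
Signed shortest Δλ = ((149.0 − -113.7 + 180) mod 360) − 180 = -97.3°.
Going west by 97.3° from -113.7° passes through 180° before reaching +149.0°.

Yes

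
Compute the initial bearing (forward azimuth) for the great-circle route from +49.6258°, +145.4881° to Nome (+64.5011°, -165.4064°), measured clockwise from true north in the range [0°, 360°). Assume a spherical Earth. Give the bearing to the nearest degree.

Δλ = -165.4064 − 145.4881 = -310.8945°; wrapped into (−180°, 180°]: 49.1055°.
θ = atan2( sin Δλ · cos φ₂ , cos φ₁ · sin φ₂ − sin φ₁ · cos φ₂ · cos Δλ )
  = atan2(0.32542, 0.36997) = 41.334° → normalised to [0°, 360°): 41.334°.

41°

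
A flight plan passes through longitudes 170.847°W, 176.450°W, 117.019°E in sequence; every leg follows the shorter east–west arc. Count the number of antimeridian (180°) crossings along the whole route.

1

Leg 1: -170.847° → -176.450°, shortest Δλ = -5.603° (west) — does not cross 180°.
Leg 2: -176.450° → +117.019°, shortest Δλ = -66.531° (west) — crosses 180°.
Total crossings: 1.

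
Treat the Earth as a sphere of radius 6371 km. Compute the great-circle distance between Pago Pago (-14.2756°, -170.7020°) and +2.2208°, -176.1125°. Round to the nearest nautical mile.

Δλ = -176.1125 − -170.7020 = -5.4105°.
Δφ = 2.2208 − -14.2756 = 16.4964°.
a = sin²(Δφ/2) + cos φ₁ · cos φ₂ · sin²(Δλ/2) = 0.022738.
c = 2·atan2(√a, √(1−a)) = 0.30274 rad → d = 6371·c ≈ 1928.76 km ≈ 1041.45 nmi.

1041 nmi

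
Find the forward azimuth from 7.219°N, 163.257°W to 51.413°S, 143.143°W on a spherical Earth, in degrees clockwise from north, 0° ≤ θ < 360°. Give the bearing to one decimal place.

Δλ = -143.143 − -163.257 = 20.114°.
θ = atan2( sin Δλ · cos φ₂ , cos φ₁ · sin φ₂ − sin φ₁ · cos φ₂ · cos Δλ )
  = atan2(0.21448, -0.84906) = 165.823° → normalised to [0°, 360°): 165.823°.

165.8°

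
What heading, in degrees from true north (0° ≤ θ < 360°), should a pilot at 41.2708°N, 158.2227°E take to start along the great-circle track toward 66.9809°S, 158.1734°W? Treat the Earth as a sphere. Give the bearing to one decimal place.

Δλ = -158.1734 − 158.2227 = -316.3961°; wrapped into (−180°, 180°]: 43.6039°.
θ = atan2( sin Δλ · cos φ₂ , cos φ₁ · sin φ₂ − sin φ₁ · cos φ₂ · cos Δλ )
  = atan2(0.26969, -0.87853) = 162.935° → normalised to [0°, 360°): 162.935°.

162.9°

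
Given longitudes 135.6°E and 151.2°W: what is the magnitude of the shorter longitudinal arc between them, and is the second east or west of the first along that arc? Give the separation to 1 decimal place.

Raw difference: -151.2 − 135.6 = -286.8°.
Normalise into (−180°, 180°]: -286.8° + 360° = 73.2°.
Positive ⇒ the second point lies to the east; separation 73.2°.

73.2° east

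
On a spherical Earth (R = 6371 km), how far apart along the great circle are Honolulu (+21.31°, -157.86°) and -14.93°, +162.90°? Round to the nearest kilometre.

5879 km

Δλ = 162.90 − -157.86 = 320.76°; wrapped into (−180°, 180°]: -39.24°.
Δφ = -14.93 − 21.31 = -36.24°.
a = sin²(Δφ/2) + cos φ₁ · cos φ₂ · sin²(Δλ/2) = 0.198220.
c = 2·atan2(√a, √(1−a)) = 0.92284 rad → d = 6371·c ≈ 5879.39 km.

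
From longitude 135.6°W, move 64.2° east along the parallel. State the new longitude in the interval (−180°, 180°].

Start at -135.6°; shift +64.2° → -71.4°.
-71.4° already lies in (−180°, 180°].

71.4°W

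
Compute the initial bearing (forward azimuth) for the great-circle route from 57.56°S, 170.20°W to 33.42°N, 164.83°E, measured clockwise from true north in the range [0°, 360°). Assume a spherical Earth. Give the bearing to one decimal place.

339.3°

Δλ = 164.83 − -170.20 = 335.03°; wrapped into (−180°, 180°]: -24.97°.
θ = atan2( sin Δλ · cos φ₂ , cos φ₁ · sin φ₂ − sin φ₁ · cos φ₂ · cos Δλ )
  = atan2(-0.35234, 0.93401) = -20.668° → normalised to [0°, 360°): 339.332°.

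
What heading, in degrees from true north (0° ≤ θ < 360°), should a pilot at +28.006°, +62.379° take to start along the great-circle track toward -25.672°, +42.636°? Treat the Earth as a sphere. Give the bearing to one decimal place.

Δλ = 42.636 − 62.379 = -19.743°.
θ = atan2( sin Δλ · cos φ₂ , cos φ₁ · sin φ₂ − sin φ₁ · cos φ₂ · cos Δλ )
  = atan2(-0.30446, -0.78082) = -158.698° → normalised to [0°, 360°): 201.302°.

201.3°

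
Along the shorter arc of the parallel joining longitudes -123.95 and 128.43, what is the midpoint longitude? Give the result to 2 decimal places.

-177.76°

Signed shortest Δλ from -123.95° to +128.43° is -107.62°.
Midpoint longitude = -123.95° + (-107.62°)/2 = -123.95° − 53.81° = -177.76°.
(The naïve average (-123.95 + +128.43)/2 = 2.24° is on the wrong side of the globe.)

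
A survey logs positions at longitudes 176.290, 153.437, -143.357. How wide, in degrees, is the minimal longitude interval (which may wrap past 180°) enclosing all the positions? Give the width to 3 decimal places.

63.206°

Sort the longitudes: -143.357°, +153.437°, +176.290°.
Eastward gaps between consecutive values (wrapping around): 296.794°, 22.853°, 40.353°.
Largest gap = 296.794° ⇒ minimal covering band is its complement: 360° − 296.794° = 63.206°.
Band runs from +153.437° eastward to -143.357°, crossing the antimeridian.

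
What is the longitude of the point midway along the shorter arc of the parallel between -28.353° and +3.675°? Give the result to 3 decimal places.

Signed shortest Δλ from -28.353° to +3.675° is +32.028°.
Midpoint longitude = -28.353° + (+32.028°)/2 = -28.353° + 16.014° = -12.339°.

-12.339°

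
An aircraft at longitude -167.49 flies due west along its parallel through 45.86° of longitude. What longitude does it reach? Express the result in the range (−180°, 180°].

+146.65°

Start at -167.49°; shift −45.86° → -213.35°.
-213.35° lies outside (−180°, 180°]; add 360° → +146.65°.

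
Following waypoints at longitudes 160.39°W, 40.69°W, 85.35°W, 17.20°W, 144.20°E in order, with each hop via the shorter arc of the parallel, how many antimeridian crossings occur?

0

Leg 1: -160.39° → -40.69°, shortest Δλ = 119.7° (east) — does not cross 180°.
Leg 2: -40.69° → -85.35°, shortest Δλ = -44.66° (west) — does not cross 180°.
Leg 3: -85.35° → -17.20°, shortest Δλ = 68.15° (east) — does not cross 180°.
Leg 4: -17.20° → +144.20°, shortest Δλ = 161.4° (east) — does not cross 180°.
Total crossings: 0.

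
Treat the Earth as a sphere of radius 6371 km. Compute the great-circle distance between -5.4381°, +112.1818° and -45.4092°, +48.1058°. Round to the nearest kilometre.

7572 km

Δλ = 48.1058 − 112.1818 = -64.0760°.
Δφ = -45.4092 − -5.4381 = -39.9711°.
a = sin²(Δφ/2) + cos φ₁ · cos φ₂ · sin²(Δλ/2) = 0.313488.
c = 2·atan2(√a, √(1−a)) = 1.18853 rad → d = 6371·c ≈ 7572.12 km.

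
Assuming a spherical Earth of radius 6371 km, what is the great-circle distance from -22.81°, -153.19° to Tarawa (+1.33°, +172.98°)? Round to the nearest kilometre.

4541 km

Δλ = 172.98 − -153.19 = 326.17°; wrapped into (−180°, 180°]: -33.83°.
Δφ = 1.33 − -22.81 = 24.14°.
a = sin²(Δφ/2) + cos φ₁ · cos φ₂ · sin²(Δλ/2) = 0.121738.
c = 2·atan2(√a, √(1−a)) = 0.71281 rad → d = 6371·c ≈ 4541.34 km.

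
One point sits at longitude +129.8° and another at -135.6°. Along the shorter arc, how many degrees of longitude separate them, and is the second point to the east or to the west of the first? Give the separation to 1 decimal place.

94.6° east

Raw difference: -135.6 − 129.8 = -265.4°.
Normalise into (−180°, 180°]: -265.4° + 360° = 94.6°.
Positive ⇒ the second point lies to the east; separation 94.6°.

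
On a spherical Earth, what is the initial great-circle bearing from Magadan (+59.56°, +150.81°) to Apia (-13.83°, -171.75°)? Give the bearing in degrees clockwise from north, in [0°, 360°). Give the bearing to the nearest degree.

143°

Δλ = -171.75 − 150.81 = -322.56°; wrapped into (−180°, 180°]: 37.44°.
θ = atan2( sin Δλ · cos φ₂ , cos φ₁ · sin φ₂ − sin φ₁ · cos φ₂ · cos Δλ )
  = atan2(0.59031, -0.78581) = 143.086° → normalised to [0°, 360°): 143.086°.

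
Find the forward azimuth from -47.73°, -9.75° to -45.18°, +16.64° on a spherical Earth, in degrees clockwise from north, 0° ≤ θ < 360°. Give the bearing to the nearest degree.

Δλ = 16.64 − -9.75 = 26.39°.
θ = atan2( sin Δλ · cos φ₂ , cos φ₁ · sin φ₂ − sin φ₁ · cos φ₂ · cos Δλ )
  = atan2(0.31331, -0.00987) = 91.803° → normalised to [0°, 360°): 91.803°.

92°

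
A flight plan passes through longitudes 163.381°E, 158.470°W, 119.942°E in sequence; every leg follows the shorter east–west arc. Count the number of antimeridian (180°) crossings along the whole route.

2

Leg 1: +163.381° → -158.470°, shortest Δλ = 38.149° (east) — crosses 180°.
Leg 2: -158.470° → +119.942°, shortest Δλ = -81.588° (west) — crosses 180°.
Total crossings: 2.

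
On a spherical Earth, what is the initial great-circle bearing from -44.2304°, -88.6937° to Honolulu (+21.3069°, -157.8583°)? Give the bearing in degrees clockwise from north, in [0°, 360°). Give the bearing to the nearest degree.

299°

Δλ = -157.8583 − -88.6937 = -69.1646°.
θ = atan2( sin Δλ · cos φ₂ , cos φ₁ · sin φ₂ − sin φ₁ · cos φ₂ · cos Δλ )
  = atan2(-0.87072, 0.49151) = -60.556° → normalised to [0°, 360°): 299.444°.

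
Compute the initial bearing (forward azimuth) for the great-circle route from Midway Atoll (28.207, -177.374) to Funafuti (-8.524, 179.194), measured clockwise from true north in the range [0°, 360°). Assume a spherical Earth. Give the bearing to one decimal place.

Δλ = 179.194 − -177.374 = 356.568°; wrapped into (−180°, 180°]: -3.432°.
θ = atan2( sin Δλ · cos φ₂ , cos φ₁ · sin φ₂ − sin φ₁ · cos φ₂ · cos Δλ )
  = atan2(-0.05920, -0.59722) = -174.339° → normalised to [0°, 360°): 185.661°.

185.7°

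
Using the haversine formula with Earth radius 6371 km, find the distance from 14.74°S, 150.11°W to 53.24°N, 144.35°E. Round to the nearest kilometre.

9779 km

Δλ = 144.35 − -150.11 = 294.46°; wrapped into (−180°, 180°]: -65.54°.
Δφ = 53.24 − -14.74 = 67.98°.
a = sin²(Δφ/2) + cos φ₁ · cos φ₂ · sin²(Δλ/2) = 0.482098.
c = 2·atan2(√a, √(1−a)) = 1.53498 rad → d = 6371·c ≈ 9779.38 km.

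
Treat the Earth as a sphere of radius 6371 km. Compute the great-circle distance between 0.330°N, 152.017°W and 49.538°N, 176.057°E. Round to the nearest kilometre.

6258 km

Δλ = 176.057 − -152.017 = 328.074°; wrapped into (−180°, 180°]: -31.926°.
Δφ = 49.538 − 0.330 = 49.208°.
a = sin²(Δφ/2) + cos φ₁ · cos φ₂ · sin²(Δλ/2) = 0.222424.
c = 2·atan2(√a, √(1−a)) = 0.98225 rad → d = 6371·c ≈ 6257.92 km.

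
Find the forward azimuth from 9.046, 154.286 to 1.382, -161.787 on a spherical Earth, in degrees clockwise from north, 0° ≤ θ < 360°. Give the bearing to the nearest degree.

Δλ = -161.787 − 154.286 = -316.073°; wrapped into (−180°, 180°]: 43.927°.
θ = atan2( sin Δλ · cos φ₂ , cos φ₁ · sin φ₂ − sin φ₁ · cos φ₂ · cos Δλ )
  = atan2(0.69354, -0.08939) = 97.344° → normalised to [0°, 360°): 97.344°.

97°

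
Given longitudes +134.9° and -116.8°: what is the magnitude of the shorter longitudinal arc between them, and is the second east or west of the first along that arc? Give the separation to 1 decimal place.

Raw difference: -116.8 − 134.9 = -251.7°.
Normalise into (−180°, 180°]: -251.7° + 360° = 108.3°.
Positive ⇒ the second point lies to the east; separation 108.3°.

108.3° east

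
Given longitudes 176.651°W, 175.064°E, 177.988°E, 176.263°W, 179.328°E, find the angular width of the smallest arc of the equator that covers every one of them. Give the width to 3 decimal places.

Sort the longitudes: -176.651°, -176.263°, +175.064°, +177.988°, +179.328°.
Eastward gaps between consecutive values (wrapping around): 0.388°, 351.327°, 2.924°, 1.340°, 4.021°.
Largest gap = 351.327° ⇒ minimal covering band is its complement: 360° − 351.327° = 8.673°.
Band runs from +175.064° eastward to -176.263°, crossing the antimeridian.

8.673°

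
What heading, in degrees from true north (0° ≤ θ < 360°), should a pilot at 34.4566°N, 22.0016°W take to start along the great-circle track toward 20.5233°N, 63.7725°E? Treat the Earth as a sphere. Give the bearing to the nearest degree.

Δλ = 63.7725 − -22.0016 = 85.7741°.
θ = atan2( sin Δλ · cos φ₂ , cos φ₁ · sin φ₂ − sin φ₁ · cos φ₂ · cos Δλ )
  = atan2(0.93398, 0.25003) = 75.013° → normalised to [0°, 360°): 75.013°.

75°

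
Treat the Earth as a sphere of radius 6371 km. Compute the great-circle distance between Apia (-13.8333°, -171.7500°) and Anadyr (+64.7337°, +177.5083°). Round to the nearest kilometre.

Δλ = 177.5083 − -171.7500 = 349.2583°; wrapped into (−180°, 180°]: -10.7417°.
Δφ = 64.7337 − -13.8333 = 78.5670°.
a = sin²(Δφ/2) + cos φ₁ · cos φ₂ · sin²(Δλ/2) = 0.404520.
c = 2·atan2(√a, √(1−a)) = 1.37866 rad → d = 6371·c ≈ 8783.42 km.

8783 km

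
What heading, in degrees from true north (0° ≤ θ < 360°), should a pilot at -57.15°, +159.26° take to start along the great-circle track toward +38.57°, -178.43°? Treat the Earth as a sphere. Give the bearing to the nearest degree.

17°

Δλ = -178.43 − 159.26 = -337.69°; wrapped into (−180°, 180°]: 22.31°.
θ = atan2( sin Δλ · cos φ₂ , cos φ₁ · sin φ₂ − sin φ₁ · cos φ₂ · cos Δλ )
  = atan2(0.29680, 0.94585) = 17.422° → normalised to [0°, 360°): 17.422°.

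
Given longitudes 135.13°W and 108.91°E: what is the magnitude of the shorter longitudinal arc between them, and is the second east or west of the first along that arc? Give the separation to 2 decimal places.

Raw difference: 108.91 − -135.13 = 244.04°.
Normalise into (−180°, 180°]: 244.04° − 360° = -115.96°.
Negative ⇒ the second point lies to the west; separation 115.96°.

115.96° west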